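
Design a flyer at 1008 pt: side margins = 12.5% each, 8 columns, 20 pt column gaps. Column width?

77 pt

Each margin = 12.5% of 1008 = 126 pt; content = 1008 − 2·126 = 756 pt.
Subtracting 7 column gaps of 20 leaves 616 for 8 columns, so c = 77 pt.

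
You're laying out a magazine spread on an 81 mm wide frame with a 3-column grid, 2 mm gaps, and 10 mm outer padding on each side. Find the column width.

Inside the margins: 81 − 20 = 61 mm.
61 − 2·2 = 57; ÷3 gives c = 19 mm.

19 mm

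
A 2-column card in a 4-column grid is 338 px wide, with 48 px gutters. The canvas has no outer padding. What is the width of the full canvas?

724 px

Subtracting 1 gutter of 48 leaves 290 for 2 columns, so c = 145 px.
Summing: 580 + 144 = 724 px.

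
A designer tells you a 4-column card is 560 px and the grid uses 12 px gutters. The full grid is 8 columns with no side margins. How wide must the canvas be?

560 − 3·12 = 524; ÷4 gives c = 131 px.
Canvas = 8·131 + 7·12 = 1048 + 84 = 1132 px.

1132 px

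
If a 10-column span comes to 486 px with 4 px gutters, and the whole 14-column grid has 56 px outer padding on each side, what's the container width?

794 px

10c + 9·4 = 486 → 10c = 450 → c = 45 px.
Adding margins, columns and gutters: 112 + 630 + 52 = 794 px.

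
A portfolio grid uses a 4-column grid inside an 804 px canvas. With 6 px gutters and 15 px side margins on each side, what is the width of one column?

Content width = 804 − 2·15 = 774 px.
4 columns + 3 gutters: 4c + 3·6 = 774.
4c = 774 − 18 = 756, so c = 189 px.

189 px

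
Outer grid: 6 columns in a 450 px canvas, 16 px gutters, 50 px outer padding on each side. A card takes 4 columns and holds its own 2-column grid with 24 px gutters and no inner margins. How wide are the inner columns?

Take off 100 px of margins, leaving 350 px.
6c + 5·16 = 350 → 6c = 270 → c = 45 px.
4 columns plus 3 gutters: 180 + 48 = 228 px.
228 − 1·24 = 204; ÷2 gives d = 102 px.

102 px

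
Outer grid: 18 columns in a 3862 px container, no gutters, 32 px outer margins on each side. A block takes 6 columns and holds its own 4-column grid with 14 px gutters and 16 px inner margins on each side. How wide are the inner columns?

298 px

Take off 64 px of margins, leaving 3798 px.
3798 / 18 = 211 px per column.
6-column span = 6·211 = 1266 px.
Inner content = 1266 − 2·16 = 1234 px.
4d + 3·14 = 1234 → 4d = 1192 → d = 298 px.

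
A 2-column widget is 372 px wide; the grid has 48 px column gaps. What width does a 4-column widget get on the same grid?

792 px

372 − 1·48 = 324; ÷2 gives c = 162 px.
4-column span = 4·162 + 3·48 = 792 px.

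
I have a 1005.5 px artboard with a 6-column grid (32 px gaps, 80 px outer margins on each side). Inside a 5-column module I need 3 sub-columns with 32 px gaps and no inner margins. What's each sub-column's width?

Outer content = 1005.5 − 2·80 = 845.5 px.
845.5 − 5·32 = 685.5; ÷6 gives c = 114.25 px.
5 columns plus 4 gaps: 571.25 + 128 = 699.25 px.
3 columns + 2 gaps: 3d + 2·32 = 699.25.
3d = 699.25 − 64 = 635.25, so d = 211.75 px.

211.75 px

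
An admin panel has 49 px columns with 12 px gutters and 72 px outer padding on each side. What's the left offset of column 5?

316 px

Each column+gutter stride is 61 px; 4 of them past the 72 px margin is 72 + 244 = 316 px.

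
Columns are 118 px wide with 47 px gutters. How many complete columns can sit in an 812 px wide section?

Each extra column adds 118 + 47 = 165 px.
(812 + 47) / 165 = 5.21, so 5 columns fit.

5 columns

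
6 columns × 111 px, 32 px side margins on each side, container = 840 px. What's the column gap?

22 px

Content width = 840 − 2·32 = 776 px.
6·111 + 5g = 776 → 5g = 110 → g = 22 px.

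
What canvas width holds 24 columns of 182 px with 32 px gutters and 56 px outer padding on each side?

5216 px

Canvas = 2·56 + 24·182 + 23·32 = 112 + 4368 + 736 = 5216 px.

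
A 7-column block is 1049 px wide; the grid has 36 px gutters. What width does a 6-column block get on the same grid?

894 px

7c + 6·36 = 1049 → 7c = 833 → c = 119 px.
Span of 6: 6·119 + 5·36 = 714 + 180 = 894 px.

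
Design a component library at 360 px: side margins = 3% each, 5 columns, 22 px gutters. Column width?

Each margin = 3% of 360 = 10.8 px; content = 360 − 2·10.8 = 338.4 px.
338.4 − 4·22 = 250.4; ÷5 gives c = 50.08 px.

50.08 px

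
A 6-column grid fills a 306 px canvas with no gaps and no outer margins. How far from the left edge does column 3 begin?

306 / 6 = 51 px per column.
No margin, so column 3 starts at 2·(column + gutter) = 2·51 = 102 px.

102 px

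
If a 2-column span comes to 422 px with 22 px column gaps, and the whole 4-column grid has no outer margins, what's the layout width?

2 columns + 1 column gap: 2c + 1·22 = 422.
2c = 422 − 22 = 400, so c = 200 px.
Total width: 4·200 + 3·22 = 866 px.

866 px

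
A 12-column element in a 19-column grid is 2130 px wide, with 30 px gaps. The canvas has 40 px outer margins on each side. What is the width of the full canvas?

12 columns + 11 gaps: 12c + 11·30 = 2130.
12c = 2130 − 330 = 1800, so c = 150 px.
Canvas = 2·40 + 19·150 + 18·30 = 80 + 2850 + 540 = 3470 px.

3470 px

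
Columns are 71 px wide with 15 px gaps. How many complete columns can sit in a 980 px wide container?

11 columns

k columns need k·71 + (k−1)·15 = k·86 − 15.
k·86 − 15 ≤ 980 → k ≤ 995 / 86 ≈ 11.57, so k = 11.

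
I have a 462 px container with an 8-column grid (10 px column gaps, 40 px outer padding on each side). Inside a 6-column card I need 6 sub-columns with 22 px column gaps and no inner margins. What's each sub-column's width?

Take off 80 px of margins, leaving 382 px.
8c + 7·10 = 382 → 8c = 312 → c = 39 px.
6 columns plus 5 column gaps: 234 + 50 = 284 px.
6d + 5·22 = 284 → 6d = 174 → d = 29 px.

29 px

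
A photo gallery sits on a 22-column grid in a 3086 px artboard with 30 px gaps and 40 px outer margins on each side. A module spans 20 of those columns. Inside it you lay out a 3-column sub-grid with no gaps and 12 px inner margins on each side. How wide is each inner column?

902 px

Inside the margins: 3086 − 80 = 3006 px.
Subtracting 21 gaps of 30 leaves 2376 for 22 columns, so c = 108 px.
20-column span = 20·108 + 19·30 = 2730 px.
Inner content = 2730 − 2·12 = 2706 px.
2706 / 3 = 902 px per column.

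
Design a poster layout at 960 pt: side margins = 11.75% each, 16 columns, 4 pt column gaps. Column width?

Each margin = 11.75% of 960 = 112.8 pt; content = 960 − 2·112.8 = 734.4 pt.
16c + 15·4 = 734.4 → 16c = 674.4 → c = 42.15 pt.

42.15 pt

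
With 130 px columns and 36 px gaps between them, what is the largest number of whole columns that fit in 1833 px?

11 columns

Each extra column adds 130 + 36 = 166 px.
(1833 + 36) / 166 = 11.26, so 11 columns fit.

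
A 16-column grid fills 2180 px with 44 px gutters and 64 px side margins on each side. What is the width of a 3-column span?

Inside the margins: 2180 − 128 = 2052 px.
16 columns + 15 gutters: 16c + 15·44 = 2052.
16c = 2052 − 660 = 1392, so c = 87 px.
3 columns plus 2 gutters: 261 + 88 = 349 px.

349 px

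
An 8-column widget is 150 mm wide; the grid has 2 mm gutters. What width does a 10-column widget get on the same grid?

150 − 7·2 = 136; ÷8 gives c = 17 mm.
10 columns plus 9 gutters: 170 + 18 = 188 mm.

188 mm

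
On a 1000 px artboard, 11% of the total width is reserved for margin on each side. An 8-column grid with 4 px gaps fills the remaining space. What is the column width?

1000 × (1 − 2·11%) = 1000 × 78% = 780 px for the columns.
780 − 7·4 = 752; ÷8 gives c = 94 px.

94 px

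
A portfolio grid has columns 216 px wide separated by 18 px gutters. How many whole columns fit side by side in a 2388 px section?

k columns need k·216 + (k−1)·18 = k·234 − 18.
k·234 − 18 ≤ 2388 → k ≤ 2406 / 234 ≈ 10.28, so k = 10.

10 columns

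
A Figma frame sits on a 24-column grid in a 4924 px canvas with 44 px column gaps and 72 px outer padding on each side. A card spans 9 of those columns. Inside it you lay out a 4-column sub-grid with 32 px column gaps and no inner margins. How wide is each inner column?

Inside the margins: 4924 − 144 = 4780 px.
4780 − 23·44 = 3768; ÷24 gives c = 157 px.
9 columns plus 8 column gaps: 1413 + 352 = 1765 px.
1765 − 3·32 = 1669; ÷4 gives d = 417.25 px.

417.25 px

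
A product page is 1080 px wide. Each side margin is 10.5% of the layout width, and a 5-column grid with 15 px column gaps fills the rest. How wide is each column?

Margins: 10.5% × 1080 = 113.4 px each, so content = 1080 − 226.8 = 853.2 px.
Subtracting 4 column gaps of 15 leaves 793.2 for 5 columns, so c = 158.64 px.

158.64 px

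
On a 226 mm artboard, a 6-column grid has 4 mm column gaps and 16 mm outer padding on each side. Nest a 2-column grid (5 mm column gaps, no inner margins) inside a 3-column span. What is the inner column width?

Subtract both margins: 226 − 2·16 = 194 mm.
194 − 5·4 = 174; ÷6 gives c = 29 mm.
3-column span = 3·29 + 2·4 = 95 mm.
2 columns + 1 column gap: 2d + 1·5 = 95.
2d = 95 − 5 = 90, so d = 45 mm.

45 mm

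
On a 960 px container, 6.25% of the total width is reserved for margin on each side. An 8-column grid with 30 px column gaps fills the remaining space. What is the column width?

960 × (1 − 2·6.25%) = 960 × 87.5% = 840 px for the columns.
840 − 7·30 = 630; ÷8 gives c = 78.75 px.

78.75 px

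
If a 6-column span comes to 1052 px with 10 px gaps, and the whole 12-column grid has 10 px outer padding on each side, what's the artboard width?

2134 px

6 columns + 5 gaps: 6c + 5·10 = 1052.
6c = 1052 − 50 = 1002, so c = 167 px.
Adding margins, columns and gutters: 20 + 2004 + 110 = 2134 px.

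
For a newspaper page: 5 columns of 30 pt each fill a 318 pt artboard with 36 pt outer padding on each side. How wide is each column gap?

24 pt

Inside the margins: 318 − 72 = 246 pt.
5·30 + 4g = 246 → 4g = 96 → g = 24 pt.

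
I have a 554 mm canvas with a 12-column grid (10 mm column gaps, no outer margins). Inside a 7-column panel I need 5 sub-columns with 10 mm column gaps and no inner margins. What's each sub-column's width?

12c + 11·10 = 554 → 12c = 444 → c = 37 mm.
7 columns plus 6 column gaps: 259 + 60 = 319 mm.
5 columns + 4 column gaps: 5d + 4·10 = 319.
5d = 319 − 40 = 279, so d = 55.8 mm.

55.8 mm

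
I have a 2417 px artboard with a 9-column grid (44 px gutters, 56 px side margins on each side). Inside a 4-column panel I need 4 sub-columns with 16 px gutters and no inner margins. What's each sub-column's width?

238 px

Outer content = 2417 − 2·56 = 2305 px.
9c + 8·44 = 2305 → 9c = 1953 → c = 217 px.
4-column span = 4·217 + 3·44 = 1000 px.
Subtracting 3 gutters of 16 leaves 952 for 4 columns, so d = 238 px.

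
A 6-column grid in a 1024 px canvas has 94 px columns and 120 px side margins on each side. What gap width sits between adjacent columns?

Subtract both margins: 1024 − 2·120 = 784 px.
6 columns take 6·94 = 564 px; remaining 220 splits into 5 gaps.
g = 220 / 5 = 44 px.

44 px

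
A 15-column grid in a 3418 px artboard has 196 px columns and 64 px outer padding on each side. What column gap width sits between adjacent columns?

Subtract both margins: 3418 − 2·64 = 3290 px.
15 columns take 15·196 = 2940 px; remaining 350 splits into 14 column gaps.
g = 350 / 14 = 25 px.

25 px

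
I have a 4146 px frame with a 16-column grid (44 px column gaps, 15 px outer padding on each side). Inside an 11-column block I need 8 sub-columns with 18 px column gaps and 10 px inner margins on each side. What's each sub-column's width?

333.75 px

Outer content = 4146 − 2·15 = 4116 px.
4116 − 15·44 = 3456; ÷16 gives c = 216 px.
11 columns plus 10 column gaps: 2376 + 440 = 2816 px.
Inner content = 2816 − 2·10 = 2796 px.
8d + 7·18 = 2796 → 8d = 2670 → d = 333.75 px.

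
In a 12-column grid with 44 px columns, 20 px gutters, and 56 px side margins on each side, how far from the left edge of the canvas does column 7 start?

440 px

Each column+gutter stride is 64 px; 6 of them past the 56 px margin is 56 + 384 = 440 px.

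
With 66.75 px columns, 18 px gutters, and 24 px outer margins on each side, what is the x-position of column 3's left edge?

Before column 3: the margin + 2 columns + 2 gutters.
Offset = 24 + 2·(66.75 + 18) = 24 + 169.5 = 193.5 px.

193.5 px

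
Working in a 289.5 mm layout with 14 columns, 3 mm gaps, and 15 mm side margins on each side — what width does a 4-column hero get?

Inside the margins: 289.5 − 30 = 259.5 mm.
259.5 − 13·3 = 220.5; ÷14 gives c = 15.75 mm.
4-column span = 4·15.75 + 3·3 = 72 mm.

72 mm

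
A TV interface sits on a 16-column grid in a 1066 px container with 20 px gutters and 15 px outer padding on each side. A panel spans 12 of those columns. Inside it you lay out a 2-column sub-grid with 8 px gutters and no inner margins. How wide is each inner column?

382 px

Outer content = 1066 − 2·15 = 1036 px.
16 columns + 15 gutters: 16c + 15·20 = 1036.
16c = 1036 − 300 = 736, so c = 46 px.
12 columns plus 11 gutters: 552 + 220 = 772 px.
772 − 1·8 = 764; ÷2 gives d = 382 px.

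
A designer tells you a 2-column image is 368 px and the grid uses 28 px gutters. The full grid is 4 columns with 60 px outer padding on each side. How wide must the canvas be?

884 px

368 − 1·28 = 340; ÷2 gives c = 170 px.
Canvas = 2·60 + 4·170 + 3·28 = 120 + 680 + 84 = 884 px.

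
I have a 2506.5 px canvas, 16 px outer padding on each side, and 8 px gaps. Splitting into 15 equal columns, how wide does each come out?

Inside the margins: 2506.5 − 32 = 2474.5 px.
15c + 14·8 = 2474.5 → 15c = 2362.5 → c = 157.5 px.

157.5 px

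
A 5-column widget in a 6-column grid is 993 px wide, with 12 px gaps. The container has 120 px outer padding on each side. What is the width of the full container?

Subtracting 4 gaps of 12 leaves 945 for 5 columns, so c = 189 px.
Adding margins, columns and gutters: 240 + 1134 + 60 = 1434 px.

1434 px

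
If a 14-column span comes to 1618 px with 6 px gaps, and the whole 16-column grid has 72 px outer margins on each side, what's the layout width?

14c + 13·6 = 1618 → 14c = 1540 → c = 110 px.
Adding margins, columns and gutters: 144 + 1760 + 90 = 1994 px.

1994 px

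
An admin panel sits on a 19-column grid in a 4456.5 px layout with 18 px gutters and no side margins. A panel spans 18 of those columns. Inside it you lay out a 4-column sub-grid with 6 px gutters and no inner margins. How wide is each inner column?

Subtracting 18 gutters of 18 leaves 4132.5 for 19 columns, so c = 217.5 px.
18 columns plus 17 gutters: 3915 + 306 = 4221 px.
Subtracting 3 gutters of 6 leaves 4203 for 4 columns, so d = 1050.75 px.

1050.75 px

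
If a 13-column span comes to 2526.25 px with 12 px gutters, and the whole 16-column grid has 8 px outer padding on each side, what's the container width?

Subtracting 12 gutters of 12 leaves 2382.25 for 13 columns, so c = 183.25 px.
Total width: 2·8 + 16·183.25 + 15·12 = 3128 px.

3128 px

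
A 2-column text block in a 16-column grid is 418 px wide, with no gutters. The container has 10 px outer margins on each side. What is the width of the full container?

3364 px

418 / 2 = 209 px per column.
Total width: 2·10 + 16·209 = 3364 px.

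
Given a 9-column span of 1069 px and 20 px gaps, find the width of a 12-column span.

1069 − 8·20 = 909; ÷9 gives c = 101 px.
12 columns plus 11 gaps: 1212 + 220 = 1432 px.

1432 px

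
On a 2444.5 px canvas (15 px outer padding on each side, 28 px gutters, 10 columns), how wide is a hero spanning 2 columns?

Subtract both margins: 2444.5 − 2·15 = 2414.5 px.
10 columns + 9 gutters: 10c + 9·28 = 2414.5.
10c = 2414.5 − 252 = 2162.5, so c = 216.25 px.
Span of 2: 2·216.25 + 1·28 = 432.5 + 28 = 460.5 px.

460.5 px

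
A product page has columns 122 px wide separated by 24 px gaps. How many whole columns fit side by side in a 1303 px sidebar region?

9 columns: 9·122 + 8·24 = 1290 px ≤ 1303.
10 columns: 1436 px > 1303. So 9.

9 columns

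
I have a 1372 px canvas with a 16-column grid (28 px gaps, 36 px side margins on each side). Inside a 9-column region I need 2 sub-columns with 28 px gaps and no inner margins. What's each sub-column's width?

Outer content = 1372 − 2·36 = 1300 px.
1300 − 15·28 = 880; ÷16 gives c = 55 px.
9 columns plus 8 gaps: 495 + 224 = 719 px.
719 − 1·28 = 691; ÷2 gives d = 345.5 px.

345.5 px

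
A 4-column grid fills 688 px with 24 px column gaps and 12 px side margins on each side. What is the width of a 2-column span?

Take off 24 px of margins, leaving 664 px.
664 − 3·24 = 592; ÷4 gives c = 148 px.
Span of 2: 2·148 + 1·24 = 296 + 24 = 320 px.

320 px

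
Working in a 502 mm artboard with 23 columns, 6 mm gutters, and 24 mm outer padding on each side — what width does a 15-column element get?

294 mm

Inside the margins: 502 − 48 = 454 mm.
454 − 22·6 = 322; ÷23 gives c = 14 mm.
15 columns plus 14 gutters: 210 + 84 = 294 mm.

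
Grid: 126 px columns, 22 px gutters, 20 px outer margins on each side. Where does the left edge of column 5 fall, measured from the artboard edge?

Each column+gutter stride is 148 px; 4 of them past the 20 px margin is 20 + 592 = 612 px.

612 px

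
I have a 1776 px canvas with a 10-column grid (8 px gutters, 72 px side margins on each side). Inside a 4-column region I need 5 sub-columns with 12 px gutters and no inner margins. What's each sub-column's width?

Inside the margins: 1776 − 144 = 1632 px.
10c + 9·8 = 1632 → 10c = 1560 → c = 156 px.
4-column span = 4·156 + 3·8 = 648 px.
648 − 4·12 = 600; ÷5 gives d = 120 px.

120 px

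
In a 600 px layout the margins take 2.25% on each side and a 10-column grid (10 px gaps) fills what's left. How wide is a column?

48.3 px

Margins: 2.25% × 600 = 13.5 px each, so content = 600 − 27 = 573 px.
573 − 9·10 = 483; ÷10 gives c = 48.3 px.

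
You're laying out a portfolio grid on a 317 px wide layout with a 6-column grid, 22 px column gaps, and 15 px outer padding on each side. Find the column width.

29.5 px

Content width = 317 − 2·15 = 287 px.
Subtracting 5 column gaps of 22 leaves 177 for 6 columns, so c = 29.5 px.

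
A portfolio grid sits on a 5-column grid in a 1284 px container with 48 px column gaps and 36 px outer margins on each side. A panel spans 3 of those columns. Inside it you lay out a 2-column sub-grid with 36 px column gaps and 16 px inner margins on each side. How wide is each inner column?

320 px

Take off 72 px of margins, leaving 1212 px.
5c + 4·48 = 1212 → 5c = 1020 → c = 204 px.
3-column span = 3·204 + 2·48 = 708 px.
Inner content = 708 − 2·16 = 676 px.
676 − 1·36 = 640; ÷2 gives d = 320 px.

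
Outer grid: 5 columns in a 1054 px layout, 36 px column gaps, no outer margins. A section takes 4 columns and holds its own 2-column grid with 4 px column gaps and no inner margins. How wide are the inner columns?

416 px

5c + 4·36 = 1054 → 5c = 910 → c = 182 px.
Span of 4: 4·182 + 3·36 = 728 + 108 = 836 px.
2 columns + 1 column gap: 2d + 1·4 = 836.
2d = 836 − 4 = 832, so d = 416 px.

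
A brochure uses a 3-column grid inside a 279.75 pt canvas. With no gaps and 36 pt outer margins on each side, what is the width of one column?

Inside the margins: 279.75 − 72 = 207.75 pt.
3c = 207.75 → c = 69.25 pt.

69.25 pt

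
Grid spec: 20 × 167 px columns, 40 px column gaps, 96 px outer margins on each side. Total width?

Frame = 2·96 + 20·167 + 19·40 = 192 + 3340 + 760 = 4292 px.

4292 px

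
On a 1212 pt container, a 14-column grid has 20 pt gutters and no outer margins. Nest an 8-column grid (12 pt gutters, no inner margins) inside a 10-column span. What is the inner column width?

1212 − 13·20 = 952; ÷14 gives c = 68 pt.
10-column span = 10·68 + 9·20 = 860 pt.
8d + 7·12 = 860 → 8d = 776 → d = 97 pt.

97 pt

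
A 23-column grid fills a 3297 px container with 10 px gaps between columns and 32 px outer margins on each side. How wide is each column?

Inside the margins: 3297 − 64 = 3233 px.
Subtracting 22 gaps of 10 leaves 3013 for 23 columns, so c = 131 px.

131 px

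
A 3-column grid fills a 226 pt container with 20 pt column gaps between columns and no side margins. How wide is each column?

62 pt

226 − 2·20 = 186; ÷3 gives c = 62 pt.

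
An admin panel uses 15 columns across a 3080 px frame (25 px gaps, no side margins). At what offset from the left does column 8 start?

1449 px

15c + 14·25 = 3080 → 15c = 2730 → c = 182 px.
Before column 8: 7 columns + 7 gaps.
Offset = 7·(182 + 25) = 7·207 = 1449 px.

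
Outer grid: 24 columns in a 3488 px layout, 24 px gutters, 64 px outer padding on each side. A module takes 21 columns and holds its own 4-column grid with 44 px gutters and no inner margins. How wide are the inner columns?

701.25 px

Subtract both margins: 3488 − 2·64 = 3360 px.
24 columns + 23 gutters: 24c + 23·24 = 3360.
24c = 3360 − 552 = 2808, so c = 117 px.
21-column span = 21·117 + 20·24 = 2937 px.
Subtracting 3 gutters of 44 leaves 2805 for 4 columns, so d = 701.25 px.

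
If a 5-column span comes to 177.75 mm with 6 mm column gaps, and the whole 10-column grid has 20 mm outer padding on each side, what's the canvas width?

5 columns + 4 column gaps: 5c + 4·6 = 177.75.
5c = 177.75 − 24 = 153.75, so c = 30.75 mm.
Total width: 2·20 + 10·30.75 + 9·6 = 401.5 mm.

401.5 mm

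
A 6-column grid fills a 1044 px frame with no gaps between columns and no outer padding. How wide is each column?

174 px

With no gaps, each column is 1044/6 = 174 px.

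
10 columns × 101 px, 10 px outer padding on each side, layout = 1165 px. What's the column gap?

Inside the margins: 1165 − 20 = 1145 px.
10 columns take 10·101 = 1010 px; remaining 135 splits into 9 column gaps.
g = 135 / 9 = 15 px.

15 px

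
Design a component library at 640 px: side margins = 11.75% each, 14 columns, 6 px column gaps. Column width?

640 × (1 − 2·11.75%) = 640 × 76.5% = 489.6 px for the columns.
14 columns + 13 column gaps: 14c + 13·6 = 489.6.
14c = 489.6 − 78 = 411.6, so c = 29.4 px.

29.4 px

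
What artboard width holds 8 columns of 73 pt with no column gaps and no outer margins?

584 pt

Artboard = 8·73 = 584 = 584 pt.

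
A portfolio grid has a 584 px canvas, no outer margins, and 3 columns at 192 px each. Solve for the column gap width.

4 px

3 columns take 3·192 = 576 px; remaining 8 splits into 2 column gaps.
g = 8 / 2 = 4 px.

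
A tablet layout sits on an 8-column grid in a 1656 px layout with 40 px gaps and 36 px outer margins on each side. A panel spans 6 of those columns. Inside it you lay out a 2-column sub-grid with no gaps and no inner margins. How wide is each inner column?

589 px

Subtract both margins: 1656 − 2·36 = 1584 px.
Subtracting 7 gaps of 40 leaves 1304 for 8 columns, so c = 163 px.
Span of 6: 6·163 + 5·40 = 978 + 200 = 1178 px.
1178 / 2 = 589 px per column.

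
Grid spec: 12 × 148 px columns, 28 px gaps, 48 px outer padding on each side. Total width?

2180 px

Total width: 2·48 + 12·148 + 11·28 = 2180 px.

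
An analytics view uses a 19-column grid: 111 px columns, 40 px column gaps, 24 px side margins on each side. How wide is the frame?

2877 px

Frame = 2·24 + 19·111 + 18·40 = 48 + 2109 + 720 = 2877 px.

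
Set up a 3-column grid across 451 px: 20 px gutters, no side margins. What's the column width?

137 px

Subtracting 2 gutters of 20 leaves 411 for 3 columns, so c = 137 px.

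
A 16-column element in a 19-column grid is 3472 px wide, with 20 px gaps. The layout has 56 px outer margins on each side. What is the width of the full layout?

4238.75 px

3472 − 15·20 = 3172; ÷16 gives c = 198.25 px.
Adding margins, columns and gutters: 112 + 3766.75 + 360 = 4238.75 px.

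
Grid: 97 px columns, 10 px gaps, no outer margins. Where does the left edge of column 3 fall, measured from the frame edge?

214 px

No margin, so column 3 starts at 2·(column + gutter) = 2·107 = 214 px.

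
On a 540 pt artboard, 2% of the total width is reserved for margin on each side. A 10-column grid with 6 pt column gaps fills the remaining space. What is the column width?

540 × (1 − 2·2%) = 540 × 96% = 518.4 pt for the columns.
10c + 9·6 = 518.4 → 10c = 464.4 → c = 46.44 pt.

46.44 pt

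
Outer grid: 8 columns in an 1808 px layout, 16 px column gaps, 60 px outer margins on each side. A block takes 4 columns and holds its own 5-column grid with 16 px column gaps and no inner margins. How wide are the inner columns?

154.4 px

Inside the margins: 1808 − 120 = 1688 px.
Subtracting 7 column gaps of 16 leaves 1576 for 8 columns, so c = 197 px.
Span of 4: 4·197 + 3·16 = 788 + 48 = 836 px.
5 columns + 4 column gaps: 5d + 4·16 = 836.
5d = 836 − 64 = 772, so d = 154.4 px.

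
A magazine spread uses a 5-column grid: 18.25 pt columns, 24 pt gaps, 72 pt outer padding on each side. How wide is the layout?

331.25 pt

Layout = 2·72 + 5·18.25 + 4·24 = 144 + 91.25 + 96 = 331.25 pt.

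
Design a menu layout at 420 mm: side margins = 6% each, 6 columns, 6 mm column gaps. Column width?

420 × (1 − 2·6%) = 420 × 88% = 369.6 mm for the columns.
6 columns + 5 column gaps: 6c + 5·6 = 369.6.
6c = 369.6 − 30 = 339.6, so c = 56.6 mm.

56.6 mm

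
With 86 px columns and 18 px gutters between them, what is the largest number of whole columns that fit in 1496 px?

14 columns: 14·86 + 13·18 = 1438 px ≤ 1496.
15 columns: 1542 px > 1496. So 14.

14 columns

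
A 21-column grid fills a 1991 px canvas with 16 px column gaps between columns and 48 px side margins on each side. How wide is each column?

75 px

Take off 96 px of margins, leaving 1895 px.
21 columns + 20 column gaps: 21c + 20·16 = 1895.
21c = 1895 − 320 = 1575, so c = 75 px.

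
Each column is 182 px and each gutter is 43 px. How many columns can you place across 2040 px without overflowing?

9 columns

9 columns: 9·182 + 8·43 = 1982 px ≤ 2040.
10 columns: 2207 px > 2040. So 9.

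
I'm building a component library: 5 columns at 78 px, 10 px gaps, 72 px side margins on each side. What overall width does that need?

Adding margins, columns and gutters: 144 + 390 + 40 = 574 px.

574 px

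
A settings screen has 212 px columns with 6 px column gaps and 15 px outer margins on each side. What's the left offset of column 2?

Before column 2: the margin + 1 column + 1 column gap.
Offset = 15 + 1·(212 + 6) = 15 + 218 = 233 px.

233 px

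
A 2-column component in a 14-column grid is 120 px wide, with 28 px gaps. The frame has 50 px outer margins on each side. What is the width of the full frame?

1108 px

Subtracting 1 gap of 28 leaves 92 for 2 columns, so c = 46 px.
Adding margins, columns and gutters: 100 + 644 + 364 = 1108 px.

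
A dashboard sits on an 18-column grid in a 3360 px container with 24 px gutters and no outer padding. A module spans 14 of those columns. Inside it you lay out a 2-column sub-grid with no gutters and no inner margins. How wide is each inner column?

1304 px

Subtracting 17 gutters of 24 leaves 2952 for 18 columns, so c = 164 px.
Span of 14: 14·164 + 13·24 = 2296 + 312 = 2608 px.
With no gutters, each column is 2608/2 = 1304 px.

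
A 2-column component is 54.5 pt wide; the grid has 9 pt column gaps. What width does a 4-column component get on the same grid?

Subtracting 1 column gap of 9 leaves 45.5 for 2 columns, so c = 22.75 pt.
4 columns plus 3 column gaps: 91 + 27 = 118 pt.

118 pt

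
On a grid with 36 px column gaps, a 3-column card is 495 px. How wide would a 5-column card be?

849 px

Subtracting 2 column gaps of 36 leaves 423 for 3 columns, so c = 141 px.
5 columns plus 4 column gaps: 705 + 144 = 849 px.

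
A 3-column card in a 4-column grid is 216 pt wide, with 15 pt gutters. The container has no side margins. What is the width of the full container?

293 pt

3c + 2·15 = 216 → 3c = 186 → c = 62 pt.
Summing: 248 + 45 = 293 pt.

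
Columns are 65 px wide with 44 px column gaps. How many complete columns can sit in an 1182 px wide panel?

Each extra column adds 65 + 44 = 109 px.
(1182 + 44) / 109 = 11.25, so 11 columns fit.

11 columns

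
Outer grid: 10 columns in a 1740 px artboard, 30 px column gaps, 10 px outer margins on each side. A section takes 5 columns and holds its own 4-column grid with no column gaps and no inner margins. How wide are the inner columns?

211.25 px

Inside the margins: 1740 − 20 = 1720 px.
10c + 9·30 = 1720 → 10c = 1450 → c = 145 px.
5 columns plus 4 column gaps: 725 + 120 = 845 px.
845 / 4 = 211.25 px per column.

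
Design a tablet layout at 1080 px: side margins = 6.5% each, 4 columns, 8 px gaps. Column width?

228.9 px

Margins: 6.5% × 1080 = 70.2 px each, so content = 1080 − 140.4 = 939.6 px.
4 columns + 3 gaps: 4c + 3·8 = 939.6.
4c = 939.6 − 24 = 915.6, so c = 228.9 px.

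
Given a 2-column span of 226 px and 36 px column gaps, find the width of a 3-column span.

357 px

2 columns + 1 column gap: 2c + 1·36 = 226.
2c = 226 − 36 = 190, so c = 95 px.
Span of 3: 3·95 + 2·36 = 285 + 72 = 357 px.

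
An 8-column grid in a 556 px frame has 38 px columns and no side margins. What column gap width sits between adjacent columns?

8·38 + 7g = 556 → 7g = 252 → g = 36 px.

36 px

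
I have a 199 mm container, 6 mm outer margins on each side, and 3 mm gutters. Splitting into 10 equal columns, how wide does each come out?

16 mm

Inside the margins: 199 − 12 = 187 mm.
10 columns + 9 gutters: 10c + 9·3 = 187.
10c = 187 − 27 = 160, so c = 16 mm.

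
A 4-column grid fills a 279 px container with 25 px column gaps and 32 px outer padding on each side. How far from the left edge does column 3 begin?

152 px

Take off 64 px of margins, leaving 215 px.
Subtracting 3 column gaps of 25 leaves 140 for 4 columns, so c = 35 px.
Each column+gutter stride is 60 px; 2 of them past the 32 px margin is 32 + 120 = 152 px.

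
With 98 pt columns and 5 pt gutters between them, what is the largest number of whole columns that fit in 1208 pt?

Each extra column adds 98 + 5 = 103 pt.
(1208 + 5) / 103 = 11.78, so 11 columns fit.

11 columns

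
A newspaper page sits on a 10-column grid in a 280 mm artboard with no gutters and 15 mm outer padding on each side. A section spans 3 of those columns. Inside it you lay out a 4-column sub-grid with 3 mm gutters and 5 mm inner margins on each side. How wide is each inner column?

14 mm

Subtract both margins: 280 − 2·15 = 250 mm.
250 / 10 = 25 mm per column.
3-column span = 3·25 = 75 mm.
Inner content = 75 − 2·5 = 65 mm.
Subtracting 3 gutters of 3 leaves 56 for 4 columns, so d = 14 mm.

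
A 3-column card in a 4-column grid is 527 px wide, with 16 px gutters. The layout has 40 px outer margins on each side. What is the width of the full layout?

788 px

527 − 2·16 = 495; ÷3 gives c = 165 px.
Adding margins, columns and gutters: 80 + 660 + 48 = 788 px.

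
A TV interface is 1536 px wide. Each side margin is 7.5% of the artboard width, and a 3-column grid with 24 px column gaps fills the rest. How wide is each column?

419.2 px

Margins: 7.5% × 1536 = 115.2 px each, so content = 1536 − 230.4 = 1305.6 px.
3 columns + 2 column gaps: 3c + 2·24 = 1305.6.
3c = 1305.6 − 48 = 1257.6, so c = 419.2 px.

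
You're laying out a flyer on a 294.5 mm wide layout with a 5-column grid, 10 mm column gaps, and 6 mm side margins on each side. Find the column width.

48.5 mm

Take off 12 mm of margins, leaving 282.5 mm.
282.5 − 4·10 = 242.5; ÷5 gives c = 48.5 mm.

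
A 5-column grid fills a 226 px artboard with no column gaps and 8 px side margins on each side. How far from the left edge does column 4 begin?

Inside the margins: 226 − 16 = 210 px.
210 / 5 = 42 px per column.
Column 4 starts at margin + 3·(column + gutter) = 8 + 3·42 = 134 px.

134 px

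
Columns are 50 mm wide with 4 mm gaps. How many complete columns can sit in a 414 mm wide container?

7 columns

Each extra column adds 50 + 4 = 54 mm.
(414 + 4) / 54 = 7.74, so 7 columns fit.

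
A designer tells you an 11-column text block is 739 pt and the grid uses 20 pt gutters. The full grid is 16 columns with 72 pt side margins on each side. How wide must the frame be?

1228 pt

Subtracting 10 gutters of 20 leaves 539 for 11 columns, so c = 49 pt.
Adding margins, columns and gutters: 144 + 784 + 300 = 1228 pt.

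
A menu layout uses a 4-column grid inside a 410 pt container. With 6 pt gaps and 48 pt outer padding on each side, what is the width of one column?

74 pt

Content width = 410 − 2·48 = 314 pt.
4 columns + 3 gaps: 4c + 3·6 = 314.
4c = 314 − 18 = 296, so c = 74 pt.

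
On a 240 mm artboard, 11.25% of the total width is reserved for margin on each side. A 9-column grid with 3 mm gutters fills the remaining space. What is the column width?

240 × (1 − 2·11.25%) = 240 × 77.5% = 186 mm for the columns.
9c + 8·3 = 186 → 9c = 162 → c = 18 mm.

18 mm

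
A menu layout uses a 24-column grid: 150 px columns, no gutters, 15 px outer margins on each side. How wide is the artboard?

Artboard = 2·15 + 24·150 = 30 + 3600 = 3630 px.

3630 px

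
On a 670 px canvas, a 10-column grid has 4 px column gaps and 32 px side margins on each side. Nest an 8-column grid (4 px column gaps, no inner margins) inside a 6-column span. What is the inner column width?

41.75 px

Subtract both margins: 670 − 2·32 = 606 px.
606 − 9·4 = 570; ÷10 gives c = 57 px.
Span of 6: 6·57 + 5·4 = 342 + 20 = 362 px.
8 columns + 7 column gaps: 8d + 7·4 = 362.
8d = 362 − 28 = 334, so d = 41.75 px.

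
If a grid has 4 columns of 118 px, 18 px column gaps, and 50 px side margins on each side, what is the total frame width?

626 px

Total width: 2·50 + 4·118 + 3·18 = 626 px.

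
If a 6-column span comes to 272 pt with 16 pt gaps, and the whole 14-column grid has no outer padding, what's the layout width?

6 columns + 5 gaps: 6c + 5·16 = 272.
6c = 272 − 80 = 192, so c = 32 pt.
Summing: 448 + 208 = 656 pt.

656 pt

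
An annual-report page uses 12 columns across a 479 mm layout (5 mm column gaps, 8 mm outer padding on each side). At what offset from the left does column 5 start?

164 mm

Inside the margins: 479 − 16 = 463 mm.
Subtracting 11 column gaps of 5 leaves 408 for 12 columns, so c = 34 mm.
Before column 5: the margin + 4 columns + 4 column gaps.
Offset = 8 + 4·(34 + 5) = 8 + 156 = 164 mm.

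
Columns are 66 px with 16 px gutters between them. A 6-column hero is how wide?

476 px

Span of 6: 6·66 + 5·16 = 396 + 80 = 476 px.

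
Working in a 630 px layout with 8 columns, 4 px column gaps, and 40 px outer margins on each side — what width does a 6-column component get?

411.5 px

Subtract both margins: 630 − 2·40 = 550 px.
8 columns + 7 column gaps: 8c + 7·4 = 550.
8c = 550 − 28 = 522, so c = 65.25 px.
Span of 6: 6·65.25 + 5·4 = 391.5 + 20 = 411.5 px.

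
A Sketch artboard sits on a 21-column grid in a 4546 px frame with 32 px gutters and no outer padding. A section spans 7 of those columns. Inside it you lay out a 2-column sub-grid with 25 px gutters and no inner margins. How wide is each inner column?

21c + 20·32 = 4546 → 21c = 3906 → c = 186 px.
7 columns plus 6 gutters: 1302 + 192 = 1494 px.
2d + 1·25 = 1494 → 2d = 1469 → d = 734.5 px.

734.5 px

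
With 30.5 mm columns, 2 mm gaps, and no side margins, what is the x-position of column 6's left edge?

Before column 6: 5 columns + 5 gaps.
Offset = 5·(30.5 + 2) = 5·32.5 = 162.5 mm.

162.5 mm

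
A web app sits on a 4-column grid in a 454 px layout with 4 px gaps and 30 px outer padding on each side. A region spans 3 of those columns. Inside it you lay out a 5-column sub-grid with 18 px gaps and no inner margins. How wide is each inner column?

44.5 px

Outer content = 454 − 2·30 = 394 px.
4c + 3·4 = 394 → 4c = 382 → c = 95.5 px.
3 columns plus 2 gaps: 286.5 + 8 = 294.5 px.
5 columns + 4 gaps: 5d + 4·18 = 294.5.
5d = 294.5 − 72 = 222.5, so d = 44.5 px.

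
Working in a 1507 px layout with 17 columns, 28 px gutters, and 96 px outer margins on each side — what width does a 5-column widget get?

367 px

Inside the margins: 1507 − 192 = 1315 px.
17 columns + 16 gutters: 17c + 16·28 = 1315.
17c = 1315 − 448 = 867, so c = 51 px.
Span of 5: 5·51 + 4·28 = 255 + 112 = 367 px.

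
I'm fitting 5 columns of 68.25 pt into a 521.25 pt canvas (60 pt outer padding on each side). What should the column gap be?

15 pt

Take off 120 pt of margins, leaving 401.25 pt.
5·68.25 + 4g = 401.25 → 4g = 60 → g = 15 pt.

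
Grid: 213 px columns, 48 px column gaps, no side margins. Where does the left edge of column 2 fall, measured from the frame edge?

261 px

Before column 2: 1 column + 1 column gap.
Offset = 1·(213 + 48) = 1·261 = 261 px.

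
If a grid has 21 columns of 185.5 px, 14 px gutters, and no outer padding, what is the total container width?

Summing: 3895.5 + 280 = 4175.5 px.

4175.5 px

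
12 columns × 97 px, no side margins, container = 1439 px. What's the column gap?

25 px

Columns use 1164 px, leaving 275 px across 11 column gaps = 25 px each.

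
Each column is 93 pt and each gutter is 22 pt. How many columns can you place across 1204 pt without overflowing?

Each extra column adds 93 + 22 = 115 pt.
(1204 + 22) / 115 = 10.66, so 10 columns fit.

10 columns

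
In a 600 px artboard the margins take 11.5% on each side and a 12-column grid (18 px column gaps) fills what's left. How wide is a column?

Margins: 11.5% × 600 = 69 px each, so content = 600 − 138 = 462 px.
12 columns + 11 column gaps: 12c + 11·18 = 462.
12c = 462 − 198 = 264, so c = 22 px.

22 px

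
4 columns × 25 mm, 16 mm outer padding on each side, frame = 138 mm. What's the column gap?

Content width = 138 − 2·16 = 106 mm.
4·25 + 3g = 106 → 3g = 6 → g = 2 mm.

2 mm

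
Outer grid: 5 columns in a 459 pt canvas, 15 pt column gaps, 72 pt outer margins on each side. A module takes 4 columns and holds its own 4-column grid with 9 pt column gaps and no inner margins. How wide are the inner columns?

55.5 pt

Outer content = 459 − 2·72 = 315 pt.
5 columns + 4 column gaps: 5c + 4·15 = 315.
5c = 315 − 60 = 255, so c = 51 pt.
4-column span = 4·51 + 3·15 = 249 pt.
249 − 3·9 = 222; ÷4 gives d = 55.5 pt.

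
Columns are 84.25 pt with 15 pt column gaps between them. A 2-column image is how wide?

183.5 pt

2 columns plus 1 column gap: 168.5 + 15 = 183.5 pt.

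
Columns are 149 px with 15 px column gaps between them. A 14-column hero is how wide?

2281 px

Span of 14: 14·149 + 13·15 = 2086 + 195 = 2281 px.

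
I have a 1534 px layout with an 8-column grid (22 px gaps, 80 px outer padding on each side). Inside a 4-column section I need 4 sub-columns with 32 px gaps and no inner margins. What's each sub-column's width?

Subtract both margins: 1534 − 2·80 = 1374 px.
Subtracting 7 gaps of 22 leaves 1220 for 8 columns, so c = 152.5 px.
4 columns plus 3 gaps: 610 + 66 = 676 px.
676 − 3·32 = 580; ÷4 gives d = 145 px.

145 px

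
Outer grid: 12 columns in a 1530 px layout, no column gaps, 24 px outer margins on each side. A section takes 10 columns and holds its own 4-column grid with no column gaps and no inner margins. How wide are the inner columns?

308.75 px

Inside the margins: 1530 − 48 = 1482 px.
With no column gaps, each column is 1482/12 = 123.5 px.
10-column span = 10·123.5 = 1235 px.
1235 / 4 = 308.75 px per column.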